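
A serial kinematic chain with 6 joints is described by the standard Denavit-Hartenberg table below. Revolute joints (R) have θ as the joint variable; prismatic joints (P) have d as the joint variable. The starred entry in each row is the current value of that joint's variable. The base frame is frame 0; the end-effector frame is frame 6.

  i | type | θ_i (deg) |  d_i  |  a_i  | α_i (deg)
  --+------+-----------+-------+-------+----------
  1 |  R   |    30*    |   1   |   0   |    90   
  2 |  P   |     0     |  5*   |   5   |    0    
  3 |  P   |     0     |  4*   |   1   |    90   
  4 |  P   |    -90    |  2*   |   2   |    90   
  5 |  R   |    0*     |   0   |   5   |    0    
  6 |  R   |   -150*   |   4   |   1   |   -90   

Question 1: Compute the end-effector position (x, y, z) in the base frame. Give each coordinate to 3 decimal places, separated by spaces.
3.165 -1.482 -0.500

after link 1: o_1 = (0.0000, 0.0000, 1.0000)
after link 2: o_2 = (6.8301, -1.8301, 1.0000)
after link 3: o_3 = (9.6962, -4.7942, 1.0000)
after link 4: o_4 = (8.6962, -3.0622, -1.0000)
after link 5: o_5 = (6.1962, 1.2679, -1.0000)
after link 6: o_6 = (3.1651, -1.4821, -0.5000)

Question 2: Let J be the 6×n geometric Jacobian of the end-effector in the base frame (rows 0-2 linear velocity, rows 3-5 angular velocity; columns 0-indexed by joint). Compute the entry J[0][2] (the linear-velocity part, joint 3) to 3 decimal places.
0.500

prismatic axis z_2 = (0.5000,-0.8660,0.0000)
J_v[:, 2] = z_2; J_ω[:, 2] = (0,0,0)
entry J[0][2] = 0.5000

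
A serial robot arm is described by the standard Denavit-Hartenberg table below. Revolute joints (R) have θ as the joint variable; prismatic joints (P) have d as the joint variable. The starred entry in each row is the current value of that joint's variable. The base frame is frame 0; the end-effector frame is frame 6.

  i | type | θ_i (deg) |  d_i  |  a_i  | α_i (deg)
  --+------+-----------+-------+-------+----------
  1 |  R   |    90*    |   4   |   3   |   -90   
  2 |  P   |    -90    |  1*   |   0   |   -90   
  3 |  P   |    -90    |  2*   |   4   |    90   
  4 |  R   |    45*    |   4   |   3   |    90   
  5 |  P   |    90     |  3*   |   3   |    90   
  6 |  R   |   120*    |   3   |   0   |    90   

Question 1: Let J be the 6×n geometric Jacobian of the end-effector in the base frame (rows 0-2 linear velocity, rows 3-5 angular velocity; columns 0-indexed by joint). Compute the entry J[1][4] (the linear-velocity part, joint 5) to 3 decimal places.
-0.707

prismatic axis z_4 = (-0.7071,-0.7071,0.0000)
J_v[:, 4] = z_4; J_ω[:, 4] = (0,0,0)
entry J[1][4] = -0.7071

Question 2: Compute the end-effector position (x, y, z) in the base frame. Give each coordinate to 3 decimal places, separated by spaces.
after link 1: o_1 = (0.0000, 3.0000, 4.0000)
after link 2: o_2 = (-1.0000, 3.0000, 4.0000)
after link 3: o_3 = (-5.0000, 5.0000, 4.0000)
after link 4: o_4 = (-7.1213, 7.1213, 0.0000)
after link 5: o_5 = (-9.2426, 5.0000, -3.0000)
after link 6: o_6 = (-11.3640, 7.1213, -3.0000)

-11.364 7.121 -3.000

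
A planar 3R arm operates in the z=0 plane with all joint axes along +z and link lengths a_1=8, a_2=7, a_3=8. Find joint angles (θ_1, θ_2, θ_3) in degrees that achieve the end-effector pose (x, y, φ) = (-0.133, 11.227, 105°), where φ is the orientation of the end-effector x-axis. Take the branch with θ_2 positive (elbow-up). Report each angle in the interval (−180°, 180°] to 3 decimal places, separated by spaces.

wrist centre = target − a_3·(cos φ, sin φ) = (1.9376, 3.4996)
cos θ_2 = (16.0013−8²−7²)/(2·8·7) = -0.8661; θ_2 = 150.0040° (elbow-up)
β = atan2(3.4996,1.9376) = 61.0289°; ψ = atan2(3.4996,1.9376) = 61.0284°
θ_1 = β − ψ = 0.0004°
θ_3 = φ − θ_1 − θ_2 = -45.0044° (wrapped to (-180°,180°])

0.000 150.004 -45.004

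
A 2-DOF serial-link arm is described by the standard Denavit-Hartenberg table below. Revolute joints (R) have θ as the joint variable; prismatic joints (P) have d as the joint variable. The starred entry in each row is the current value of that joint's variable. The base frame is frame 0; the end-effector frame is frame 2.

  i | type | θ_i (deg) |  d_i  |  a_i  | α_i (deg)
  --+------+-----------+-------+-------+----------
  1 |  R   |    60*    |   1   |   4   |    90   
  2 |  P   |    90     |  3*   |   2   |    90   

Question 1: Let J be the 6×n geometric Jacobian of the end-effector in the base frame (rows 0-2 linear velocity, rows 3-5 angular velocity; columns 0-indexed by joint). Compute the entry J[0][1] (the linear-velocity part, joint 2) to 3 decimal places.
prismatic axis z_1 = (0.8660,-0.5000,0.0000)
J_v[:, 1] = z_1; J_ω[:, 1] = (0,0,0)
entry J[0][1] = 0.8660

0.866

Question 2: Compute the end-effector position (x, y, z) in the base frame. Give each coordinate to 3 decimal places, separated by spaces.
after link 1: o_1 = (2.0000, 3.4641, 1.0000)
after link 2: o_2 = (4.5981, 1.9641, 3.0000)

4.598 1.964 3.000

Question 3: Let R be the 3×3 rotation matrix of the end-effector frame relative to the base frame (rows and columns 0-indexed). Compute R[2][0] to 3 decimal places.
End-effector x-axis (col 0 of R) = (-0.0000,0.0000,1.0000)
R[2][0] = 1.0000

1.000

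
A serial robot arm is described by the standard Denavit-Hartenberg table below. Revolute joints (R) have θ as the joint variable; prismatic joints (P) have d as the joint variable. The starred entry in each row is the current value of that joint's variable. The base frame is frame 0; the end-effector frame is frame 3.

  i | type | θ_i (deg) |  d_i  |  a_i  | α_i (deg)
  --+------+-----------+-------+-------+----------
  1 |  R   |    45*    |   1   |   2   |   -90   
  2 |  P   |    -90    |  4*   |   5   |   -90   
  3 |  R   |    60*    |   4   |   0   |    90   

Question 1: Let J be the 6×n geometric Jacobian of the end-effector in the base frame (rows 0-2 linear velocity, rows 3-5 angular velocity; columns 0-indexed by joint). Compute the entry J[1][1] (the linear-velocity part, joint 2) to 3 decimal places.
prismatic axis z_1 = (-0.7071,0.7071,0.0000)
J_v[:, 1] = z_1; J_ω[:, 1] = (0,0,0)
entry J[1][1] = 0.7071

0.707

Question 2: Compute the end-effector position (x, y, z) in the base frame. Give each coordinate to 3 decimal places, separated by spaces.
after link 1: o_1 = (1.4142, 1.4142, 1.0000)
after link 2: o_2 = (-1.4142, 4.2426, 6.0000)
after link 3: o_3 = (1.4142, 7.0711, 6.0000)

1.414 7.071 6.000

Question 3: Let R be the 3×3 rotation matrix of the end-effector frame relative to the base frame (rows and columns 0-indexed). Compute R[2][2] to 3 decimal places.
0.866

End-effector z-axis (col 2 of R) = (-0.3536,0.3536,0.8660)
R[2][2] = 0.8660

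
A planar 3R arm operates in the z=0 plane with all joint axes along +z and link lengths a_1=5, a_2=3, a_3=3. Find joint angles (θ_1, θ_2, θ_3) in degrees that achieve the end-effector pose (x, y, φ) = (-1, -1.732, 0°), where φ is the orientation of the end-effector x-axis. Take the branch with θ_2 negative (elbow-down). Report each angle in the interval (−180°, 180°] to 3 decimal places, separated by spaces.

wrist centre = target − a_3·(cos φ, sin φ) = (-4.0000, -1.7320)
cos θ_2 = (18.9998−5²−3²)/(2·5·3) = -0.5000; θ_2 = -120.0004° (elbow-down)
β = atan2(-1.7320,-4.0000) = -156.5874°; ψ = atan2(-2.5981,3.5000) = -36.5868°
θ_1 = β − ψ = -120.0006°
θ_3 = φ − θ_1 − θ_2 = -119.9990° (wrapped to (-180°,180°])

-120.001 -120.000 -119.999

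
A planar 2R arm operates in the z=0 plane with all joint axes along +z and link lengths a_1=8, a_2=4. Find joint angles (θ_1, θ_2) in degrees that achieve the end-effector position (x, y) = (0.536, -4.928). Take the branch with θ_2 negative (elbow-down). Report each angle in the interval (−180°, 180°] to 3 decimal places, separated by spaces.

cos θ_2 = (24.5725−8²−4²)/(2·8·4) = -0.8661; θ_2 = -150.0034° (elbow-down)
β = atan2(-4.9280,0.5360) = -83.7926°; ψ = atan2(-1.9998,4.5358) = -23.7924°
θ_1 = β − ψ = -60.0002°

-60.000 -150.003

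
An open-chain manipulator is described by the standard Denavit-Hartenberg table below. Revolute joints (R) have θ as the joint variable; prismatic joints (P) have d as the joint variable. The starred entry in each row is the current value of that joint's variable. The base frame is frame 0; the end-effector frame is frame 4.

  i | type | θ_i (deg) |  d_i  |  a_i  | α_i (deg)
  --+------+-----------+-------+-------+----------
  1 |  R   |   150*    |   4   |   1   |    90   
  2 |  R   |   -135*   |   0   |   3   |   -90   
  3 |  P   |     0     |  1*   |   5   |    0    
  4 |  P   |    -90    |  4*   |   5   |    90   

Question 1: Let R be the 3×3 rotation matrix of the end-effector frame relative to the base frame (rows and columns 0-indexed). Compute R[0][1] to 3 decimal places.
End-effector y-axis (col 1 of R) = (-0.6124,0.3536,-0.7071)
R[0][1] = -0.6124

-0.612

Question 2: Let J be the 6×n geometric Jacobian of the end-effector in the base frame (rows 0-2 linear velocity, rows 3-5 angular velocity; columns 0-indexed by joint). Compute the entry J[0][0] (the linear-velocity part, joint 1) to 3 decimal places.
-3.769

axis z_0 = ẑ; lever o_n−o_0 = (3.4711,3.7695,-5.1924)
cross product → J_v[:, 0] = (-3.7695,3.4711,0.0000)
J_ω[:, 0] = z_0
entry J[0][0] = -3.7695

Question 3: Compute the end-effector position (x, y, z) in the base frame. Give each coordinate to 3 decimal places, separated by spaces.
3.471 3.769 -5.192

after link 1: o_1 = (-0.8660, 0.5000, 4.0000)
after link 2: o_2 = (0.9711, -0.5607, 1.8787)
after link 3: o_3 = (3.4206, -1.9749, -2.3640)
after link 4: o_4 = (3.4711, 3.7695, -5.1924)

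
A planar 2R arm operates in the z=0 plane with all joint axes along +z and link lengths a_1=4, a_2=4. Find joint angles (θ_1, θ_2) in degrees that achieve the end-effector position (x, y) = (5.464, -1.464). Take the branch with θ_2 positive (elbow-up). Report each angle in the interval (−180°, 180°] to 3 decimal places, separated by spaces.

cos θ_2 = (31.9986−4²−4²)/(2·4·4) = -0.0000; θ_2 = 90.0025° (elbow-up)
β = atan2(-1.4640,5.4640) = -14.9993°; ψ = atan2(4.0000,3.9998) = 45.0013°
θ_1 = β − ψ = -60.0005°

-60.001 90.003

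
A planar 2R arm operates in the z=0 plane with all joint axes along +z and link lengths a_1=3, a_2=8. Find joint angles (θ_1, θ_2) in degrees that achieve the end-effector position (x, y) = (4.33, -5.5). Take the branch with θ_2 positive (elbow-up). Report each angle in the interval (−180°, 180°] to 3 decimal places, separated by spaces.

-150.002 120.002

cos θ_2 = (48.9989−3²−8²)/(2·3·8) = -0.5000; θ_2 = 120.0015° (elbow-up)
β = atan2(-5.5000,4.3300) = -51.7876°; ψ = atan2(6.9281,-1.0002) = 98.2148°
θ_1 = β − ψ = -150.0024°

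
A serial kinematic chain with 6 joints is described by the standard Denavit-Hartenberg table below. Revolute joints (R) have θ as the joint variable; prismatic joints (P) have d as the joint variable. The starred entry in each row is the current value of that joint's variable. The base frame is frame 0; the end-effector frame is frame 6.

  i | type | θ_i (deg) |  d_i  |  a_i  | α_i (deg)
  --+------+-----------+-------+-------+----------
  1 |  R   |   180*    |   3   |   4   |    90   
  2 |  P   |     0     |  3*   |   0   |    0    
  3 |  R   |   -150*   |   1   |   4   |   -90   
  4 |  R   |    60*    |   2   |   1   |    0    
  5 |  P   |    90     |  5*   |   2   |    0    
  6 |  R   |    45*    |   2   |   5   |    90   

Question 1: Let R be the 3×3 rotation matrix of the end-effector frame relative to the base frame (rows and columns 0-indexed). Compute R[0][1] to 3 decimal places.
-0.500

End-effector y-axis (col 1 of R) = (-0.5000,0.0000,-0.8660)
R[0][1] = -0.5000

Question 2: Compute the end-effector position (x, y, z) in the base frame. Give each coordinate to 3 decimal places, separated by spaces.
-10.285 3.428 -3.763

after link 1: o_1 = (-4.0000, 0.0000, 3.0000)
after link 2: o_2 = (-4.0000, 3.0000, 3.0000)
after link 3: o_3 = (-0.5359, 4.0000, 1.0000)
after link 4: o_4 = (-1.1029, 3.1340, -0.9821)
after link 5: o_5 = (-5.1029, 2.1340, -4.4462)
after link 6: o_6 = (-10.2855, 3.4281, -3.7634)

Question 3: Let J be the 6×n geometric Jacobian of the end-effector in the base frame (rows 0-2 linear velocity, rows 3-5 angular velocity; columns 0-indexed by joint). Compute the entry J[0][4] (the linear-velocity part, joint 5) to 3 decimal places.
-0.500

prismatic axis z_4 = (-0.5000,0.0000,-0.8660)
J_v[:, 4] = z_4; J_ω[:, 4] = (0,0,0)
entry J[0][4] = -0.5000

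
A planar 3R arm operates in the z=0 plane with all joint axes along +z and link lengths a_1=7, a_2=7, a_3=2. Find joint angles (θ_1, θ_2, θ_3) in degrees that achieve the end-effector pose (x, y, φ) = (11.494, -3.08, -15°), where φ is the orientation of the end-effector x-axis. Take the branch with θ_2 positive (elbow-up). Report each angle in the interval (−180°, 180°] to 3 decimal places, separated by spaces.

wrist centre = target − a_3·(cos φ, sin φ) = (9.5621, -2.5624)
cos θ_2 = (98.0004−7²−7²)/(2·7·7) = 0.0000; θ_2 = 89.9998° (elbow-up)
β = atan2(-2.5624,9.5621) = -15.0011°; ψ = atan2(7.0000,7.0000) = 44.9999°
θ_1 = β − ψ = -60.0010°
θ_3 = φ − θ_1 − θ_2 = -44.9988° (wrapped to (-180°,180°])

-60.001 90.000 -44.999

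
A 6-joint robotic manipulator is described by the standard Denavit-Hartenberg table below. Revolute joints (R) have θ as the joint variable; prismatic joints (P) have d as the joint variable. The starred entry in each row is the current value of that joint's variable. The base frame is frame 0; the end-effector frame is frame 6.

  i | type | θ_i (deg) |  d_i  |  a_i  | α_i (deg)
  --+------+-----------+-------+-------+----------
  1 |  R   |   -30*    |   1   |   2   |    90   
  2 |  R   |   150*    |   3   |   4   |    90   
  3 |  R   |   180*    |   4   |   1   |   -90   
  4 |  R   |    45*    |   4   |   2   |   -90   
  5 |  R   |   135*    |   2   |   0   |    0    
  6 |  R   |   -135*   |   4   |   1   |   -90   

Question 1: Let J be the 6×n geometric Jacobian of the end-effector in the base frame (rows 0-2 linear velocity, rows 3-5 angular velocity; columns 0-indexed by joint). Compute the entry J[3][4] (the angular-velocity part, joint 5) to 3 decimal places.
axis z_4 = (-0.8365,0.4830,-0.2588); lever o_n−o_4 = (-4.7950,2.7684,-2.5188)
cross product → J_v[:, 4] = (-0.5000,-0.8660,0.0000)
J_ω[:, 4] = z_4
entry J[3][4] = -0.8365

-0.837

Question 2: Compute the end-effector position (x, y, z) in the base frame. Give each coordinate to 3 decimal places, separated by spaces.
-2.633 2.675 1.513

after link 1: o_1 = (1.7321, -1.0000, 1.0000)
after link 2: o_2 = (-2.7679, -1.8660, 3.0000)
after link 3: o_3 = (-0.2859, -3.2990, 5.9641)
after link 4: o_4 = (2.1624, -0.0938, 4.0322)
after link 5: o_5 = (0.4894, 0.8722, 3.5146)
after link 6: o_6 = (-2.6326, 2.6746, 1.5134)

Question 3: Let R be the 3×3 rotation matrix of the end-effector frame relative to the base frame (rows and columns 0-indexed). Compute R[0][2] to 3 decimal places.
-0.500

End-effector z-axis (col 2 of R) = (-0.5000,-0.8660,-0.0000)
R[0][2] = -0.5000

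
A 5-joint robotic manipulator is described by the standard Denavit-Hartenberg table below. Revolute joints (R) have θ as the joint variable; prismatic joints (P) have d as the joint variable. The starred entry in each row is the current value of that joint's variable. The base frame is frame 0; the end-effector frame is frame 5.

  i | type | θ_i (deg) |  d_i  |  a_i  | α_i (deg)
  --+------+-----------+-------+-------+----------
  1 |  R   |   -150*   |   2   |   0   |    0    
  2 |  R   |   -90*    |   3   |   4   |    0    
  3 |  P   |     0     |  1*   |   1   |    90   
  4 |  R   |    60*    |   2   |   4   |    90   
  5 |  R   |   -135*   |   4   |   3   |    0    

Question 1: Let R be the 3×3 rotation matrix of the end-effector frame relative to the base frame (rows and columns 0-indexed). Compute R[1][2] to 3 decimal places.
0.750

End-effector z-axis (col 2 of R) = (-0.4330,0.7500,-0.5000)
R[1][2] = 0.7500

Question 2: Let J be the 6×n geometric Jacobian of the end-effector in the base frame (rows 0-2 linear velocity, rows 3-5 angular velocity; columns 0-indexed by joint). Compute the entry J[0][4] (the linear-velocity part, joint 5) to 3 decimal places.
axis z_4 = (-0.4330,0.7500,-0.5000); lever o_n−o_4 = (-3.0388,1.0208,-3.8371)
cross product → J_v[:, 4] = (-2.3674,-0.1421,1.8371)
J_ω[:, 4] = z_4
entry J[0][4] = -2.3674

-2.367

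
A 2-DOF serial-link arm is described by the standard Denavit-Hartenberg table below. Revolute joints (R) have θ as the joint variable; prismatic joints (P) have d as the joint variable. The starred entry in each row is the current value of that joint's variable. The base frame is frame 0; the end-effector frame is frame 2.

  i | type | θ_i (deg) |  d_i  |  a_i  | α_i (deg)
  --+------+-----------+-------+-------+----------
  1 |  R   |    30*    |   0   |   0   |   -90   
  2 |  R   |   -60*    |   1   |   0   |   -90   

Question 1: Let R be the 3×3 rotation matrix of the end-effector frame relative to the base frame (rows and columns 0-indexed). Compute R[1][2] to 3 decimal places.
0.433

End-effector z-axis (col 2 of R) = (0.7500,0.4330,-0.5000)
R[1][2] = 0.4330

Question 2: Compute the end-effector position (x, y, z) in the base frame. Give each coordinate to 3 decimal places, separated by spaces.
-0.500 0.866 0.000

after link 1: o_1 = (0.0000, 0.0000, 0.0000)
after link 2: o_2 = (-0.5000, 0.8660, 0.0000)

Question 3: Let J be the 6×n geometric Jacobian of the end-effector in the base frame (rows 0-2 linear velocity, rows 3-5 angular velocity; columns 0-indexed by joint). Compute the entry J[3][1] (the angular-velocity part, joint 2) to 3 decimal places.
-0.500

axis z_1 = (-0.5000,0.8660,0.0000); lever o_n−o_1 = (-0.5000,0.8660,0.0000)
cross product → J_v[:, 1] = (0.0000,0.0000,0.0000)
J_ω[:, 1] = z_1
entry J[3][1] = -0.5000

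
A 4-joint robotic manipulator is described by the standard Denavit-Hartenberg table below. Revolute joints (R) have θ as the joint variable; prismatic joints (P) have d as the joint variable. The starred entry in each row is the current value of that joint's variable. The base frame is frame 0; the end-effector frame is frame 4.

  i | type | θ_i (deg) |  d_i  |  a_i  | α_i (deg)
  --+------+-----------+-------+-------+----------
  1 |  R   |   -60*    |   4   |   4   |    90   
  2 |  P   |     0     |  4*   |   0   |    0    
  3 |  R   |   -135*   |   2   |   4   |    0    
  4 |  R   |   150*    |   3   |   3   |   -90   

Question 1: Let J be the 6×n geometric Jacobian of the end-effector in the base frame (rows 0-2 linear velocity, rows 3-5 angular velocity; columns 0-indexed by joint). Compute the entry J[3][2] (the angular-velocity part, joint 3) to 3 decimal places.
-0.866

axis z_2 = (-0.8660,-0.5000,0.0000); lever o_n−o_2 = (-4.2955,-2.5601,-2.0520)
cross product → J_v[:, 2] = (1.0260,-1.7771,0.0694)
J_ω[:, 2] = z_2
entry J[3][2] = -0.8660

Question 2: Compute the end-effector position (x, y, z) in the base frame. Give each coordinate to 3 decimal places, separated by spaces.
-5.760 -8.024 1.948

after link 1: o_1 = (2.0000, -3.4641, 4.0000)
after link 2: o_2 = (-1.4641, -5.4641, 4.0000)
after link 3: o_3 = (-4.6104, -4.0146, 1.1716)
after link 4: o_4 = (-5.7596, -8.0242, 1.9480)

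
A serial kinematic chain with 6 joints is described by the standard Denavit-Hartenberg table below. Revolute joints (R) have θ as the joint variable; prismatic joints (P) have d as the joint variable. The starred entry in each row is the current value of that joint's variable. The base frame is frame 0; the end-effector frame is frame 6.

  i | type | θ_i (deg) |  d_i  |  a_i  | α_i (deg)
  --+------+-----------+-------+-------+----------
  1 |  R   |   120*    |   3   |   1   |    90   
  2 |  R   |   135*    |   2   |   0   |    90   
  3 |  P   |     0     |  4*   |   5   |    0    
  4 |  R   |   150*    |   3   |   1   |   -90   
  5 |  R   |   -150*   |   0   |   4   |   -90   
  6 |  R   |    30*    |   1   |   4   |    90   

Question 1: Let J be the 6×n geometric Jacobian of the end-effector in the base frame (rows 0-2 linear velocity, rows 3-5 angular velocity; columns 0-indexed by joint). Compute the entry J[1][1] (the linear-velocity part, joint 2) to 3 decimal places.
-13.409

axis z_1 = (0.8660,0.5000,0.0000); lever o_n−o_1 = (0.6233,1.4205,15.4836)
cross product → J_v[:, 1] = (7.7418,-13.4092,0.9186)
J_ω[:, 1] = z_1
entry J[1][1] = -13.4092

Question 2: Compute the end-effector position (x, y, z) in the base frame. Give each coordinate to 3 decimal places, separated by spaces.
after link 1: o_1 = (-0.5000, 0.8660, 3.0000)
after link 2: o_2 = (1.2321, 1.8660, 3.0000)
after link 3: o_3 = (1.5856, 1.2537, 9.3640)
after link 4: o_4 = (0.6518, 3.8711, 10.8729)
after link 5: o_5 = (-0.4947, 2.3927, 14.4084)
after link 6: o_6 = (0.1233, 2.2865, 18.4836)

0.123 2.287 18.484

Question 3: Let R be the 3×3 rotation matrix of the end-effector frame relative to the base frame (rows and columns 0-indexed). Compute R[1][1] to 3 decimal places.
0.920

End-effector y-axis (col 1 of R) = (-0.2428,0.9205,0.3062)
R[1][1] = 0.9205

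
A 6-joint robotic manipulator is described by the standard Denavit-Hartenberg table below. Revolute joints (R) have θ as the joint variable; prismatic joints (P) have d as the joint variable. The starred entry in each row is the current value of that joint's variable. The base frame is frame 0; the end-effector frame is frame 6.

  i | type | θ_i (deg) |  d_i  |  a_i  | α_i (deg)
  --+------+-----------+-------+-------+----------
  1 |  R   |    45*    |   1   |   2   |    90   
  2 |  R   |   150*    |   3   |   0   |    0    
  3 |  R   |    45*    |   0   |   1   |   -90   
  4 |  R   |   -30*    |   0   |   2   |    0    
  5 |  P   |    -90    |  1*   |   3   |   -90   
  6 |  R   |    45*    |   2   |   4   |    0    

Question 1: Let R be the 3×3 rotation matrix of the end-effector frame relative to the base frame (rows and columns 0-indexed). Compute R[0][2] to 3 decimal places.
End-effector z-axis (col 2 of R) = (-0.2380,-0.9451,-0.2241)
R[0][2] = -0.2380

-0.238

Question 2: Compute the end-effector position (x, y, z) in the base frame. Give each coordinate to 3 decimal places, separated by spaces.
7.126 -7.084 2.365

after link 1: o_1 = (1.4142, 1.4142, 1.0000)
after link 2: o_2 = (3.5355, -0.7071, 1.0000)
after link 3: o_3 = (2.8525, -1.3901, 0.7412)
after link 4: o_4 = (2.3766, -3.2802, 0.2929)
after link 5: o_5 = (5.4213, -3.9098, -0.2848)
after link 6: o_6 = (7.1257, -7.0837, 2.3650)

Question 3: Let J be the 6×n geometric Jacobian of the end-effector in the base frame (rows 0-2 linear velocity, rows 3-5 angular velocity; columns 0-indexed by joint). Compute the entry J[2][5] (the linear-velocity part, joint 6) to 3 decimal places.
axis z_5 = (-0.2380,-0.9451,-0.2241); lever o_n−o_5 = (1.7044,-3.1739,2.6498)
cross product → J_v[:, 5] = (-3.2156,0.2485,2.3660)
J_ω[:, 5] = z_5
entry J[2][5] = 2.3660

2.366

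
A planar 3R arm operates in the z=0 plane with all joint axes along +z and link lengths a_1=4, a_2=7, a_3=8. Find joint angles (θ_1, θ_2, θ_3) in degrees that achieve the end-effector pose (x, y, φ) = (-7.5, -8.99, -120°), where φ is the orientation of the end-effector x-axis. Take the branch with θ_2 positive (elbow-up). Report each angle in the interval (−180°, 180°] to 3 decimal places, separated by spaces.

wrist centre = target − a_3·(cos φ, sin φ) = (-3.5000, -2.0618)
cos θ_2 = (16.5010−4²−7²)/(2·4·7) = -0.8661; θ_2 = 150.0032° (elbow-up)
β = atan2(-2.0618,-3.5000) = -149.4983°; ψ = atan2(3.4997,-2.0624) = 120.5111°
θ_1 = β − ψ = -270.0095°
θ_3 = φ − θ_1 − θ_2 = 0.0062° (wrapped to (-180°,180°])

89.991 150.003 0.006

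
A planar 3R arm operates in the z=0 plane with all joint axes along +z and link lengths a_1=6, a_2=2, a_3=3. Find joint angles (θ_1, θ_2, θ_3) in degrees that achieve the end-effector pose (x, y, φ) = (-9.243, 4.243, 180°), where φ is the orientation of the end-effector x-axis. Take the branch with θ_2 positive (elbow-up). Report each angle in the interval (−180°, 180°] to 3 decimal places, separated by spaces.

135.005 44.975 0.021

wrist centre = target − a_3·(cos φ, sin φ) = (-6.2430, 4.2430)
cos θ_2 = (56.9781−6²−2²)/(2·6·2) = 0.7074; θ_2 = 44.9746° (elbow-up)
β = atan2(4.2430,-6.2430) = 145.7984°; ψ = atan2(1.4136,7.4148) = 10.7935°
θ_1 = β − ψ = 135.0049°
θ_3 = φ − θ_1 − θ_2 = 0.0206° (wrapped to (-180°,180°])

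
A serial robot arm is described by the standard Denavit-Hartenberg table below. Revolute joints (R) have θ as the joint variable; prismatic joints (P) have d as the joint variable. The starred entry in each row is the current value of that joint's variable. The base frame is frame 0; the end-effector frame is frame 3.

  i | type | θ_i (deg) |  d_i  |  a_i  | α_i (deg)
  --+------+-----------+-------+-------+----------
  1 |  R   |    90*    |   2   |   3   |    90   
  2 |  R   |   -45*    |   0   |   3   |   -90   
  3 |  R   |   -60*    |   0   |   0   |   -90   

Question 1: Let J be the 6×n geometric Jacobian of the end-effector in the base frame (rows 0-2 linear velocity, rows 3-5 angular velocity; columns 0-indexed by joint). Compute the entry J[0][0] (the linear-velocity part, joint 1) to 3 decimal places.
axis z_0 = ẑ; lever o_n−o_0 = (0.0000,5.1213,-0.1213)
cross product → J_v[:, 0] = (-5.1213,0.0000,0.0000)
J_ω[:, 0] = z_0
entry J[0][0] = -5.1213

-5.121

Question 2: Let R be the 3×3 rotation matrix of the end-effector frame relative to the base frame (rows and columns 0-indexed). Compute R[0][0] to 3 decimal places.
0.866

End-effector x-axis (col 0 of R) = (0.8660,0.3536,-0.3536)
R[0][0] = 0.8660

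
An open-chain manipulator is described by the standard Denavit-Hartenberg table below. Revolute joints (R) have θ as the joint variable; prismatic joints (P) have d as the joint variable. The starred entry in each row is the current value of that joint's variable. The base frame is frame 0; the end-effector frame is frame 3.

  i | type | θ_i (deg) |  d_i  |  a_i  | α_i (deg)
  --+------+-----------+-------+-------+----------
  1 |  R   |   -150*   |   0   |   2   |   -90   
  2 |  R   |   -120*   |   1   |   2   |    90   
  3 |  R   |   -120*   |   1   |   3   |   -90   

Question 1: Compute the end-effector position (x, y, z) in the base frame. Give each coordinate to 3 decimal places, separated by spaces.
after link 1: o_1 = (-1.7321, -1.0000, 0.0000)
after link 2: o_2 = (-0.3660, -1.3660, 1.7321)
after link 3: o_3 = (-1.5646, 0.9420, -0.0670)

-1.565 0.942 -0.067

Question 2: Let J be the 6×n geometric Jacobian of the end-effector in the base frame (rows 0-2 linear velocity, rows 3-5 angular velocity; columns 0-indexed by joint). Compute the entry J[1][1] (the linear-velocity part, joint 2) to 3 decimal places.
0.033

axis z_1 = (0.5000,-0.8660,0.0000); lever o_n−o_1 = (0.1675,1.9420,-0.0670)
cross product → J_v[:, 1] = (0.0580,0.0335,1.1160)
J_ω[:, 1] = z_1
entry J[1][1] = 0.0335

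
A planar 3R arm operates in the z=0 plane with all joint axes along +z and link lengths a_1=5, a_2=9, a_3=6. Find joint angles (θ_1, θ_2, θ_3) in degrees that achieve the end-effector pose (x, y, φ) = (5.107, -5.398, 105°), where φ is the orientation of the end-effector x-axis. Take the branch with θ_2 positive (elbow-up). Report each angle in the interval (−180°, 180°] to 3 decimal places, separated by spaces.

wrist centre = target − a_3·(cos φ, sin φ) = (6.6599, -11.1936)
cos θ_2 = (169.6501−5²−9²)/(2·5·9) = 0.7072; θ_2 = 44.9905° (elbow-up)
β = atan2(-11.1936,6.6599) = -59.2483°; ψ = atan2(6.3629,11.3650) = 29.2431°
θ_1 = β − ψ = -88.4914°
θ_3 = φ − θ_1 − θ_2 = 148.5009° (wrapped to (-180°,180°])

-88.491 44.991 148.501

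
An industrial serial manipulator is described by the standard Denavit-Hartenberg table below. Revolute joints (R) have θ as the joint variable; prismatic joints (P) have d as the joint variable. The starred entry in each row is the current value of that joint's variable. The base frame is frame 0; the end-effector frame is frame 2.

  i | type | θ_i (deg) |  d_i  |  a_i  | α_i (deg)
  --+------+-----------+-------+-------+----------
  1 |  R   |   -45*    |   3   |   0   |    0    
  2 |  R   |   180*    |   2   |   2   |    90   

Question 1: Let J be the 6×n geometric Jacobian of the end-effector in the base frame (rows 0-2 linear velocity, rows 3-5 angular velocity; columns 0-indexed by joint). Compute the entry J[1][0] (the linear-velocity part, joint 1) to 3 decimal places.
axis z_0 = ẑ; lever o_n−o_0 = (-1.4142,1.4142,5.0000)
cross product → J_v[:, 0] = (-1.4142,-1.4142,0.0000)
J_ω[:, 0] = z_0
entry J[1][0] = -1.4142

-1.414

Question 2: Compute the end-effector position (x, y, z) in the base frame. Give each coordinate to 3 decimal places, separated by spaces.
after link 1: o_1 = (0.0000, 0.0000, 3.0000)
after link 2: o_2 = (-1.4142, 1.4142, 5.0000)

-1.414 1.414 5.000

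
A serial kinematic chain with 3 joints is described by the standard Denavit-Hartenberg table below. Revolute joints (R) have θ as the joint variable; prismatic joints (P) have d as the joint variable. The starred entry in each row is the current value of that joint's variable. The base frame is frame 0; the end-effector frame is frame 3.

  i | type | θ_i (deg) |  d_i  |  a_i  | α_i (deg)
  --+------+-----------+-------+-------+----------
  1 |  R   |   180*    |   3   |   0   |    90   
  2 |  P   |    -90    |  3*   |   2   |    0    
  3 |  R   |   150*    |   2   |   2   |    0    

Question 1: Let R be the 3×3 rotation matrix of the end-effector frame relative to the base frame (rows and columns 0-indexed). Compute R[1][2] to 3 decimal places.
1.000

End-effector z-axis (col 2 of R) = (0.0000,1.0000,0.0000)
R[1][2] = 1.0000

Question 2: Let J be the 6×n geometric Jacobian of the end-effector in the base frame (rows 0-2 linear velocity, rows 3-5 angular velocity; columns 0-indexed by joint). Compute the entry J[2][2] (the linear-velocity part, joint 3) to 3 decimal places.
1.000

axis z_2 = (0.0000,1.0000,0.0000); lever o_n−o_2 = (-1.0000,2.0000,1.7321)
cross product → J_v[:, 2] = (1.7321,-0.0000,1.0000)
J_ω[:, 2] = z_2
entry J[2][2] = 1.0000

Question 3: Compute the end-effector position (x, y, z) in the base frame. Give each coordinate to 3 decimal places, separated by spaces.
after link 1: o_1 = (0.0000, 0.0000, 3.0000)
after link 2: o_2 = (0.0000, 3.0000, 1.0000)
after link 3: o_3 = (-1.0000, 5.0000, 2.7321)

-1.000 5.000 2.732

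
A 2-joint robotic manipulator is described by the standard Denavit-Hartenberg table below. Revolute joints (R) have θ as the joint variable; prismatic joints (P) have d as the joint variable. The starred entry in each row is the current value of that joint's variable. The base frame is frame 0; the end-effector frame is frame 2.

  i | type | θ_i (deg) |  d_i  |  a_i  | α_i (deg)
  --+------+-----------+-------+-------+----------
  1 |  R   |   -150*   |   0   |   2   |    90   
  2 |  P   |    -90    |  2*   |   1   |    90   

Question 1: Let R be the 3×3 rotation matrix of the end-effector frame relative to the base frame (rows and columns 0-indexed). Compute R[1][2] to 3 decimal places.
0.500

End-effector z-axis (col 2 of R) = (0.8660,0.5000,-0.0000)
R[1][2] = 0.5000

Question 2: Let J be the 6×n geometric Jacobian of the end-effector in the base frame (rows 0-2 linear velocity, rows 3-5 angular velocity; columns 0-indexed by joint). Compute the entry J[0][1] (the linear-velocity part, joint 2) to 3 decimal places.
prismatic axis z_1 = (-0.5000,0.8660,0.0000)
J_v[:, 1] = z_1; J_ω[:, 1] = (0,0,0)
entry J[0][1] = -0.5000

-0.500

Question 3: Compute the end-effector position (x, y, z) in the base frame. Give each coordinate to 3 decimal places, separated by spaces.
-2.732 0.732 -1.000

after link 1: o_1 = (-1.7321, -1.0000, 0.0000)
after link 2: o_2 = (-2.7321, 0.7321, -1.0000)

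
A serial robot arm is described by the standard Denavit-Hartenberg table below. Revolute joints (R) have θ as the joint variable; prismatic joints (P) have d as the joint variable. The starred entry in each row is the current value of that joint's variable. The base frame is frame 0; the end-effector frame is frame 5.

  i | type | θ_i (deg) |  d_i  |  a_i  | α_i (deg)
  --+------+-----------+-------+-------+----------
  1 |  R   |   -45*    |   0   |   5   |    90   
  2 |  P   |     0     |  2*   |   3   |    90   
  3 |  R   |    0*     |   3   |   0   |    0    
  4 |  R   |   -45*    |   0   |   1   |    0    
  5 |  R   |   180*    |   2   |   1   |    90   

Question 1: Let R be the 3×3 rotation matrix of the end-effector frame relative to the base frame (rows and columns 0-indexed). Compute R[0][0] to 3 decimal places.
End-effector x-axis (col 0 of R) = (-1.0000,-0.0000,0.0000)
R[0][0] = -1.0000

-1.000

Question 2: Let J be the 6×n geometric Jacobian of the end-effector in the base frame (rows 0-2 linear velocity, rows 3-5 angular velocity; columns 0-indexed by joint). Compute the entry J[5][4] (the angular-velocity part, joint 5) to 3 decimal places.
axis z_4 = (-0.0000,-0.0000,-1.0000); lever o_n−o_4 = (-1.0000,0.0000,-2.0000)
cross product → J_v[:, 4] = (0.0000,1.0000,-0.0000)
J_ω[:, 4] = z_4
entry J[5][4] = -1.0000

-1.000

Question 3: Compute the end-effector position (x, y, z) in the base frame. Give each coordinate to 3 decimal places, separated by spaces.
4.243 -7.071 -5.000

after link 1: o_1 = (3.5355, -3.5355, 0.0000)
after link 2: o_2 = (4.2426, -7.0711, 0.0000)
after link 3: o_3 = (4.2426, -7.0711, -3.0000)
after link 4: o_4 = (5.2426, -7.0711, -3.0000)
after link 5: o_5 = (4.2426, -7.0711, -5.0000)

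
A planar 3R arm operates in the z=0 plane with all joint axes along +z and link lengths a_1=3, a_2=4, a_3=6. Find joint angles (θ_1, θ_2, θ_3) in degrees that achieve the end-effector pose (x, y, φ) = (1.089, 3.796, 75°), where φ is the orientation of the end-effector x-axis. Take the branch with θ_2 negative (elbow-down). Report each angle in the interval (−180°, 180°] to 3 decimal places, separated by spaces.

wrist centre = target − a_3·(cos φ, sin φ) = (-0.4639, -1.9996)
cos θ_2 = (4.2134−3²−4²)/(2·3·4) = -0.8661; θ_2 = -150.0093° (elbow-down)
β = atan2(-1.9996,-0.4639) = -103.0620°; ψ = atan2(-1.9994,-0.4644) = -103.0767°
θ_1 = β − ψ = 0.0147°
θ_3 = φ − θ_1 − θ_2 = -135.0054° (wrapped to (-180°,180°])

0.015 -150.009 -135.005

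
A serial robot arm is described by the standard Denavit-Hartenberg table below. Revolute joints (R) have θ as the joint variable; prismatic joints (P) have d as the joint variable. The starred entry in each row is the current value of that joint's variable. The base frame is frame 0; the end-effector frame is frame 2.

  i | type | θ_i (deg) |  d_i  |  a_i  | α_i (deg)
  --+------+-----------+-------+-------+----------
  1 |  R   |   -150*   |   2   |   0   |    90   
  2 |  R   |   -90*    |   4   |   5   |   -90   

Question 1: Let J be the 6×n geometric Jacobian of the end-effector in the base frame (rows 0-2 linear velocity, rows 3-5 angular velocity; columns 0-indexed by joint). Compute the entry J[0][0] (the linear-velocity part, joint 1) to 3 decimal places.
axis z_0 = ẑ; lever o_n−o_0 = (-2.0000,3.4641,-3.0000)
cross product → J_v[:, 0] = (-3.4641,-2.0000,0.0000)
J_ω[:, 0] = z_0
entry J[0][0] = -3.4641

-3.464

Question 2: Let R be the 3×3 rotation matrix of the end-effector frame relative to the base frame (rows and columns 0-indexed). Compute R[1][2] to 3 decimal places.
End-effector z-axis (col 2 of R) = (-0.8660,-0.5000,0.0000)
R[1][2] = -0.5000

-0.500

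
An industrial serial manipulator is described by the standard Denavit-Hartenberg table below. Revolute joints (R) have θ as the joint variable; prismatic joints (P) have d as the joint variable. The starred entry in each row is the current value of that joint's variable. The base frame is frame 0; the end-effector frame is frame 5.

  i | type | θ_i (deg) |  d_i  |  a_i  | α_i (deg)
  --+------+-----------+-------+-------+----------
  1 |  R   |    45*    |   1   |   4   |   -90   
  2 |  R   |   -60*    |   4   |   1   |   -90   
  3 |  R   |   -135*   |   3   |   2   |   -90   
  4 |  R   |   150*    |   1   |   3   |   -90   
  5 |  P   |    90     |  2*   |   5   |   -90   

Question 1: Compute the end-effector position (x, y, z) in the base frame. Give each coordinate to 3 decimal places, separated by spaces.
4.531 4.590 -1.221

after link 1: o_1 = (2.8284, 2.8284, 1.0000)
after link 2: o_2 = (0.3536, 6.0104, 1.8660)
after link 3: o_3 = (0.6907, 8.3475, -0.8587)
after link 4: o_4 = (1.4707, 7.5294, 2.0946)
after link 5: o_5 = (4.5313, 4.5901, -1.2209)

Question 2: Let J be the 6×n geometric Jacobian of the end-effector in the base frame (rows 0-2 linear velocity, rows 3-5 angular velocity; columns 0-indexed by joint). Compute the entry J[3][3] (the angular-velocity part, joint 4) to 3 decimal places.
-0.250

axis z_3 = (-0.2500,0.7500,0.6124); lever o_n−o_3 = (3.8407,-3.7574,-0.3622)
cross product → J_v[:, 3] = (2.0293,2.2614,-1.9411)
J_ω[:, 3] = z_3
entry J[3][3] = -0.2500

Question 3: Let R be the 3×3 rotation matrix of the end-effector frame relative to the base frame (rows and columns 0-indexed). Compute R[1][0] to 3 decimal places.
-0.750

End-effector x-axis (col 0 of R) = (0.2500,-0.7500,-0.6124)
R[1][0] = -0.7500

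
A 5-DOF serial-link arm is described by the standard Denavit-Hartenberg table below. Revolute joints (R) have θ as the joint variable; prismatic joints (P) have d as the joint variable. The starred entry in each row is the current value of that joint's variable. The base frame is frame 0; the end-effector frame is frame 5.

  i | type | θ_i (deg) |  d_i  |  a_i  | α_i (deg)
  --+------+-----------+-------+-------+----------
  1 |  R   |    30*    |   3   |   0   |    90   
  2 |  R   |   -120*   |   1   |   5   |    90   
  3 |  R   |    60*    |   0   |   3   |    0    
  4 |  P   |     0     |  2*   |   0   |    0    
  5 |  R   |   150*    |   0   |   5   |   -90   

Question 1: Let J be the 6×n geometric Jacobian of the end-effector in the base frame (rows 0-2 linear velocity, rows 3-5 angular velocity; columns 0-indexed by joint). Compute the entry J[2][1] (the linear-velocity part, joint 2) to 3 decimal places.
-2.817

axis z_1 = (0.5000,-0.8660,0.0000); lever o_n−o_1 = (-1.8905,-2.3595,-0.8792)
cross product → J_v[:, 1] = (0.7614,0.4396,-2.8170)
J_ω[:, 1] = z_1
entry J[2][1] = -2.8170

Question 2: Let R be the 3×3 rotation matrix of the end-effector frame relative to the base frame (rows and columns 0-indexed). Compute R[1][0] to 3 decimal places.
End-effector x-axis (col 0 of R) = (0.1250,0.6495,0.7500)
R[1][0] = 0.6495

0.650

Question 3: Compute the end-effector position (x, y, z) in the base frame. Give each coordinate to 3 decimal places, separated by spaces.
after link 1: o_1 = (0.0000, 0.0000, 3.0000)
after link 2: o_2 = (-1.6651, -2.1160, -1.3301)
after link 3: o_3 = (-1.0155, -4.7410, -2.6292)
after link 4: o_4 = (-2.5155, -5.6071, -1.6292)
after link 5: o_5 = (-1.8905, -2.3595, 2.1208)

-1.891 -2.359 2.121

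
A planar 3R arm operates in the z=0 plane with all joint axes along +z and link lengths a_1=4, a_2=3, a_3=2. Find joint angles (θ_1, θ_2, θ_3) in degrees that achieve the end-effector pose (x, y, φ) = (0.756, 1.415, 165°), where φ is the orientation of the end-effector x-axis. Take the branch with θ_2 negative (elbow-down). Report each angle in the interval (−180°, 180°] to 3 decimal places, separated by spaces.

66.933 -134.999 -126.935

wrist centre = target − a_3·(cos φ, sin φ) = (2.6879, 0.8974)
cos θ_2 = (8.0298−4²−3²)/(2·4·3) = -0.7071; θ_2 = -134.9988° (elbow-down)
β = atan2(0.8974,2.6879) = 18.4620°; ψ = atan2(-2.1214,1.8787) = -48.4712°
θ_1 = β − ψ = 66.9333°
θ_3 = φ − θ_1 − θ_2 = -126.9345° (wrapped to (-180°,180°])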